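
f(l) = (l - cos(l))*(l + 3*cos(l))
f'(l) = (1 - 3*sin(l))*(l - cos(l)) + (l + 3*cos(l))*(sin(l) + 1)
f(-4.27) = 21.34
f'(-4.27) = -4.00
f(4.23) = 13.32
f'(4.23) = 17.49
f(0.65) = -0.44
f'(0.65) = 5.00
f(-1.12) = -0.29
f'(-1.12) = -5.74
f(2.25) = 1.05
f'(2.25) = -3.19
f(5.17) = 30.71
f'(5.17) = 18.12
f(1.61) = 2.46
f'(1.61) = -0.31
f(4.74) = 22.73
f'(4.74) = 18.85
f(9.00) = 62.11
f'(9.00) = 6.51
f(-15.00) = 246.06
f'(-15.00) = -48.06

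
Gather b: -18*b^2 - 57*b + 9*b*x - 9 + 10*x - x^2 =-18*b^2 + b*(9*x - 57) - x^2 + 10*x - 9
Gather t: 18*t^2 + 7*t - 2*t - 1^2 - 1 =18*t^2 + 5*t - 2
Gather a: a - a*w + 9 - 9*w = a*(1 - w) - 9*w + 9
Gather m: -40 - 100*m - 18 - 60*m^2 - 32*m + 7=-60*m^2 - 132*m - 51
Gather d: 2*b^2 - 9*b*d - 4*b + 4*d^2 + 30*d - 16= 2*b^2 - 4*b + 4*d^2 + d*(30 - 9*b) - 16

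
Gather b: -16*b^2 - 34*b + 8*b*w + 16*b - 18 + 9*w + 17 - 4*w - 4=-16*b^2 + b*(8*w - 18) + 5*w - 5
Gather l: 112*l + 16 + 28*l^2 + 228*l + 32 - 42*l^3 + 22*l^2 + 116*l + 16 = -42*l^3 + 50*l^2 + 456*l + 64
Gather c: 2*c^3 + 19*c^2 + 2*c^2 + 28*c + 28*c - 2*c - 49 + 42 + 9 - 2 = 2*c^3 + 21*c^2 + 54*c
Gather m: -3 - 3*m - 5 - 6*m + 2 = -9*m - 6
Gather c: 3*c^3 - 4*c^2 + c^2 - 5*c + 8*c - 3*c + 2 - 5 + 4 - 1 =3*c^3 - 3*c^2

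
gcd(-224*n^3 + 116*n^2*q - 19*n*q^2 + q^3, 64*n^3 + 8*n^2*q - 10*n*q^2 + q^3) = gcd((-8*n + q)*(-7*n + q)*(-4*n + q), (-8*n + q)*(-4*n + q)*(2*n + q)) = 32*n^2 - 12*n*q + q^2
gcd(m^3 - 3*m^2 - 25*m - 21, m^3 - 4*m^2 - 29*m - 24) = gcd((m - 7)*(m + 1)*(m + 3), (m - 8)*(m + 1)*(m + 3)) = m^2 + 4*m + 3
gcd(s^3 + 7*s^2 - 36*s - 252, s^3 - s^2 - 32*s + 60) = s + 6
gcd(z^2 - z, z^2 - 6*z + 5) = z - 1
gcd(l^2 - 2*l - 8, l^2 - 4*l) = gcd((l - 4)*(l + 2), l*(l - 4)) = l - 4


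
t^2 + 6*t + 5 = (t + 1)*(t + 5)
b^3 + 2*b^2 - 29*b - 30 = (b - 5)*(b + 1)*(b + 6)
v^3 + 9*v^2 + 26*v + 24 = (v + 2)*(v + 3)*(v + 4)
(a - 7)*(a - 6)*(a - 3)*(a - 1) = a^4 - 17*a^3 + 97*a^2 - 207*a + 126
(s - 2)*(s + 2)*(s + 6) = s^3 + 6*s^2 - 4*s - 24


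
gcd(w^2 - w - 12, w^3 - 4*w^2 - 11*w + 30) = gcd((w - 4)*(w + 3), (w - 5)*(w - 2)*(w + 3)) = w + 3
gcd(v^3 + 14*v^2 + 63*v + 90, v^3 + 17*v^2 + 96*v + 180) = v^2 + 11*v + 30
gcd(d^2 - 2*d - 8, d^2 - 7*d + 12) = d - 4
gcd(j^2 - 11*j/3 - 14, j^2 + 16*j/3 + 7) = j + 7/3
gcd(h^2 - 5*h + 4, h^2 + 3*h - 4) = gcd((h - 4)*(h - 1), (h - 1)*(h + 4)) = h - 1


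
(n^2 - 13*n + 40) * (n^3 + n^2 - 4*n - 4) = n^5 - 12*n^4 + 23*n^3 + 88*n^2 - 108*n - 160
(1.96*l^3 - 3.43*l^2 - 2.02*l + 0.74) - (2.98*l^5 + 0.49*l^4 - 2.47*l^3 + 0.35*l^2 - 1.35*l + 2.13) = -2.98*l^5 - 0.49*l^4 + 4.43*l^3 - 3.78*l^2 - 0.67*l - 1.39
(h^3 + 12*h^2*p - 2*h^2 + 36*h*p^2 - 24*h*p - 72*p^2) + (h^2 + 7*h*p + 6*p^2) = h^3 + 12*h^2*p - h^2 + 36*h*p^2 - 17*h*p - 66*p^2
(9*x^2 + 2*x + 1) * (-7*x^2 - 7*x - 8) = -63*x^4 - 77*x^3 - 93*x^2 - 23*x - 8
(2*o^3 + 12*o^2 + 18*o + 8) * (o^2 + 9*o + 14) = 2*o^5 + 30*o^4 + 154*o^3 + 338*o^2 + 324*o + 112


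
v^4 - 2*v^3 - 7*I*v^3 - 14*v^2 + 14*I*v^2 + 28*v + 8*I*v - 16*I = (v - 2)*(v - 4*I)*(v - 2*I)*(v - I)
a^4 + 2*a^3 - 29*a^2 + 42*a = a*(a - 3)*(a - 2)*(a + 7)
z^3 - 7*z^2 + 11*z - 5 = (z - 5)*(z - 1)^2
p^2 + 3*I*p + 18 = (p - 3*I)*(p + 6*I)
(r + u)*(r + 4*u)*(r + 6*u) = r^3 + 11*r^2*u + 34*r*u^2 + 24*u^3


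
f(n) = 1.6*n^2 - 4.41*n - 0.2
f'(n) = 3.2*n - 4.41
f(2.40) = -1.57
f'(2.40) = 3.27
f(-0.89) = 4.99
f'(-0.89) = -7.26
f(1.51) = -3.21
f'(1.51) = 0.42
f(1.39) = -3.24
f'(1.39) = 0.04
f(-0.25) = 1.00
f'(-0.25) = -5.21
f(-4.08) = 44.43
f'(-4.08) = -17.47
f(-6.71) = 101.43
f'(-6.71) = -25.88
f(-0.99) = 5.73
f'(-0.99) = -7.58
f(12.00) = 177.28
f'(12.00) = 33.99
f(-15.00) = 425.95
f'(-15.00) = -52.41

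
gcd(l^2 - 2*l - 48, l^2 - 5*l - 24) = l - 8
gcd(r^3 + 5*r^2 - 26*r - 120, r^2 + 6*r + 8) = r + 4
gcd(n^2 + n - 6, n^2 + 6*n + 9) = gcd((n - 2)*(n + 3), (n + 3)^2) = n + 3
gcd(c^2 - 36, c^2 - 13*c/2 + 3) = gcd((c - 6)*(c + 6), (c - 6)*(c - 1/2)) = c - 6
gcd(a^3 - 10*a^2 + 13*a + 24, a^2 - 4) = 1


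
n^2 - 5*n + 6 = (n - 3)*(n - 2)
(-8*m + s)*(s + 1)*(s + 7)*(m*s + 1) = -8*m^2*s^3 - 64*m^2*s^2 - 56*m^2*s + m*s^4 + 8*m*s^3 - m*s^2 - 64*m*s - 56*m + s^3 + 8*s^2 + 7*s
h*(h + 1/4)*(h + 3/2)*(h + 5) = h^4 + 27*h^3/4 + 73*h^2/8 + 15*h/8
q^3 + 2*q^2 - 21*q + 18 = (q - 3)*(q - 1)*(q + 6)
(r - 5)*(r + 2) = r^2 - 3*r - 10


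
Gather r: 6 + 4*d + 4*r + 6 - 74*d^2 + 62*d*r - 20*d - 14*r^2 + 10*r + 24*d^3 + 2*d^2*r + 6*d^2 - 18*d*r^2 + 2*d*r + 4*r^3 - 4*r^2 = 24*d^3 - 68*d^2 - 16*d + 4*r^3 + r^2*(-18*d - 18) + r*(2*d^2 + 64*d + 14) + 12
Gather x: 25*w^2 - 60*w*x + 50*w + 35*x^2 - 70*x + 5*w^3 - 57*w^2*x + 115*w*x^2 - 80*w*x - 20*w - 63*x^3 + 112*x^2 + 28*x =5*w^3 + 25*w^2 + 30*w - 63*x^3 + x^2*(115*w + 147) + x*(-57*w^2 - 140*w - 42)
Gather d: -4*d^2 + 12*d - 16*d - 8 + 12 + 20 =-4*d^2 - 4*d + 24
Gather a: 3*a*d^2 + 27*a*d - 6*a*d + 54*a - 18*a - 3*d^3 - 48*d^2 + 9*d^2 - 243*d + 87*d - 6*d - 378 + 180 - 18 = a*(3*d^2 + 21*d + 36) - 3*d^3 - 39*d^2 - 162*d - 216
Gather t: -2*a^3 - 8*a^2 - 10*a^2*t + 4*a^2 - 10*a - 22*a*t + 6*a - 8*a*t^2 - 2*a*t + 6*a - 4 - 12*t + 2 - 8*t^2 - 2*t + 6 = -2*a^3 - 4*a^2 + 2*a + t^2*(-8*a - 8) + t*(-10*a^2 - 24*a - 14) + 4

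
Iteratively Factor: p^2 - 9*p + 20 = (p - 5)*(p - 4)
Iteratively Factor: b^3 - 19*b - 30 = (b - 5)*(b^2 + 5*b + 6) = (b - 5)*(b + 2)*(b + 3)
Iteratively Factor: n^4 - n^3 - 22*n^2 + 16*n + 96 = (n - 3)*(n^3 + 2*n^2 - 16*n - 32) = (n - 3)*(n + 2)*(n^2 - 16) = (n - 3)*(n + 2)*(n + 4)*(n - 4)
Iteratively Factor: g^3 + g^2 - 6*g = (g + 3)*(g^2 - 2*g) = (g - 2)*(g + 3)*(g)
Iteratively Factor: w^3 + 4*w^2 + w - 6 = (w + 3)*(w^2 + w - 2) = (w - 1)*(w + 3)*(w + 2)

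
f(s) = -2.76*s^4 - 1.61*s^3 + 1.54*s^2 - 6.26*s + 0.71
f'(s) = -11.04*s^3 - 4.83*s^2 + 3.08*s - 6.26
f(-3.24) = -212.23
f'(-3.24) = 308.55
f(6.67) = -5913.05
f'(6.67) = -3476.62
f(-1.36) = 6.68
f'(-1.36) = 8.39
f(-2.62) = -73.41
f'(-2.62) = 151.07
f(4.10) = -889.94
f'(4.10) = -835.71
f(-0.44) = 3.80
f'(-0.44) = -7.61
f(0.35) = -1.40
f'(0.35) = -6.25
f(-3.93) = -511.56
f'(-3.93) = 577.15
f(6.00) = -3906.13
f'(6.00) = -2546.30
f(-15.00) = -133850.14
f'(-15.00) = 36120.79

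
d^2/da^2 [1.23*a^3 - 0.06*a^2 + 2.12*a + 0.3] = 7.38*a - 0.12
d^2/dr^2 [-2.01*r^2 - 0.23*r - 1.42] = -4.02000000000000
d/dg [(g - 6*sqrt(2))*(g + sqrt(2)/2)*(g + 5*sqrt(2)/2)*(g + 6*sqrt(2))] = 4*g^3 + 9*sqrt(2)*g^2 - 139*g - 216*sqrt(2)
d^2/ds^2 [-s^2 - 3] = -2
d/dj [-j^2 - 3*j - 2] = -2*j - 3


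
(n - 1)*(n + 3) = n^2 + 2*n - 3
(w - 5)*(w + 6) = w^2 + w - 30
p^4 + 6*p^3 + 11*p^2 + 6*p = p*(p + 1)*(p + 2)*(p + 3)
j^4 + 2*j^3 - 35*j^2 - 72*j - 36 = (j - 6)*(j + 1)^2*(j + 6)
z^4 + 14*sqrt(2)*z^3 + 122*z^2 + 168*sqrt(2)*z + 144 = (z + sqrt(2))^2*(z + 6*sqrt(2))^2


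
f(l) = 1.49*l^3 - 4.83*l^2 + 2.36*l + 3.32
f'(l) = 4.47*l^2 - 9.66*l + 2.36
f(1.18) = 1.83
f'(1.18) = -2.81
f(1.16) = 1.88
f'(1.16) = -2.83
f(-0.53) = 0.49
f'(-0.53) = 8.74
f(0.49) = 3.49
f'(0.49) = -1.30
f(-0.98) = -5.03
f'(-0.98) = 16.12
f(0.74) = 3.03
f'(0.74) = -2.34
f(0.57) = 3.37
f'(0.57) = -1.69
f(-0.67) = -0.88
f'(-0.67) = 10.84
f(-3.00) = -87.46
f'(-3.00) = 71.57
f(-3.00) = -87.46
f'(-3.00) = 71.57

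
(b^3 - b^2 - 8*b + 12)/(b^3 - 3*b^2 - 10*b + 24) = (b - 2)/(b - 4)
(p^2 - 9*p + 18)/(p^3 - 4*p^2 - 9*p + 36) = (p - 6)/(p^2 - p - 12)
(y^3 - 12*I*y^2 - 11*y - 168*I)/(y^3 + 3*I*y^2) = 1 - 15*I/y - 56/y^2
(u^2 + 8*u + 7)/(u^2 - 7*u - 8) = (u + 7)/(u - 8)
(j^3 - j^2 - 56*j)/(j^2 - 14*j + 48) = j*(j + 7)/(j - 6)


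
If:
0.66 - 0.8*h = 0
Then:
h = 0.82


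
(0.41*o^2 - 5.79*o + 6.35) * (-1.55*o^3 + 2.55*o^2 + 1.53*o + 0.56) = -0.6355*o^5 + 10.02*o^4 - 23.9797*o^3 + 7.5634*o^2 + 6.4731*o + 3.556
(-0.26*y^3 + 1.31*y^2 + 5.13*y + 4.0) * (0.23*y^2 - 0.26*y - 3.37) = -0.0598*y^5 + 0.3689*y^4 + 1.7155*y^3 - 4.8285*y^2 - 18.3281*y - 13.48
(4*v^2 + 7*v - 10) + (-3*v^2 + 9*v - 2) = v^2 + 16*v - 12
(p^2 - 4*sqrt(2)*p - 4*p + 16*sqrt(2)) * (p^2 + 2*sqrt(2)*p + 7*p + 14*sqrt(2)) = p^4 - 2*sqrt(2)*p^3 + 3*p^3 - 44*p^2 - 6*sqrt(2)*p^2 - 48*p + 56*sqrt(2)*p + 448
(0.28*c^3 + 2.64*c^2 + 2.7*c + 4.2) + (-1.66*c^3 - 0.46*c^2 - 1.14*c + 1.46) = -1.38*c^3 + 2.18*c^2 + 1.56*c + 5.66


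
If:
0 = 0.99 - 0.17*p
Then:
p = 5.82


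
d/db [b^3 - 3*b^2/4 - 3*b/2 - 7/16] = 3*b^2 - 3*b/2 - 3/2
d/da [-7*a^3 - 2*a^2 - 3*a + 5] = -21*a^2 - 4*a - 3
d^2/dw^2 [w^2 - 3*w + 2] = 2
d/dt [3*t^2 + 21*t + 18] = 6*t + 21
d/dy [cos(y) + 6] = -sin(y)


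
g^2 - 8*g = g*(g - 8)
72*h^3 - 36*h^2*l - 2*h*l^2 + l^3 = (-6*h + l)*(-2*h + l)*(6*h + l)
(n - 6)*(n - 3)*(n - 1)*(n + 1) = n^4 - 9*n^3 + 17*n^2 + 9*n - 18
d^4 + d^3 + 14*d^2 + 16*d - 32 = (d - 1)*(d + 2)*(d - 4*I)*(d + 4*I)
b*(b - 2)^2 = b^3 - 4*b^2 + 4*b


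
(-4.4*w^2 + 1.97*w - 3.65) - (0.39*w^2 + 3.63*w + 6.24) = -4.79*w^2 - 1.66*w - 9.89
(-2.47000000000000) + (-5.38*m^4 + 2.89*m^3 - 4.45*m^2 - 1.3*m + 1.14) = -5.38*m^4 + 2.89*m^3 - 4.45*m^2 - 1.3*m - 1.33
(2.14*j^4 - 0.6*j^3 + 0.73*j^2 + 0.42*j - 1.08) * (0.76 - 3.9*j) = -8.346*j^5 + 3.9664*j^4 - 3.303*j^3 - 1.0832*j^2 + 4.5312*j - 0.8208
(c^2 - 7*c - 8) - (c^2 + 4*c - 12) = 4 - 11*c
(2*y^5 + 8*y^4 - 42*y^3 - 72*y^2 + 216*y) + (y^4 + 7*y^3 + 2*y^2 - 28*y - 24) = 2*y^5 + 9*y^4 - 35*y^3 - 70*y^2 + 188*y - 24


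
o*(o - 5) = o^2 - 5*o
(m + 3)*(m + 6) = m^2 + 9*m + 18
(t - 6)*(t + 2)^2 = t^3 - 2*t^2 - 20*t - 24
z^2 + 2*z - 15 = (z - 3)*(z + 5)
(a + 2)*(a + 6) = a^2 + 8*a + 12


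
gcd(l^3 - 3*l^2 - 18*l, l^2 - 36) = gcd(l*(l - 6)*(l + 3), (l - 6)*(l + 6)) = l - 6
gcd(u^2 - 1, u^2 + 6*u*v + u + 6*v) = u + 1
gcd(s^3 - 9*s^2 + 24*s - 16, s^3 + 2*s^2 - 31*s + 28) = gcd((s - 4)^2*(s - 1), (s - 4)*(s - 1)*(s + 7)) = s^2 - 5*s + 4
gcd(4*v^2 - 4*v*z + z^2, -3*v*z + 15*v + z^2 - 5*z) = 1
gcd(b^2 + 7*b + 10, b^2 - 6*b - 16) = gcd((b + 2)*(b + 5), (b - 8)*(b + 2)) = b + 2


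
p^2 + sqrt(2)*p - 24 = (p - 3*sqrt(2))*(p + 4*sqrt(2))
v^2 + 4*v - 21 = (v - 3)*(v + 7)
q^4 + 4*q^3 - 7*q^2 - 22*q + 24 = (q - 2)*(q - 1)*(q + 3)*(q + 4)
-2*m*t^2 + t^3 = t^2*(-2*m + t)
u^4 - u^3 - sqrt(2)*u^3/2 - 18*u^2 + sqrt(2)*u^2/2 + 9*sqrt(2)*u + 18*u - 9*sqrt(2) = (u - 1)*(u - 3*sqrt(2))*(u - sqrt(2)/2)*(u + 3*sqrt(2))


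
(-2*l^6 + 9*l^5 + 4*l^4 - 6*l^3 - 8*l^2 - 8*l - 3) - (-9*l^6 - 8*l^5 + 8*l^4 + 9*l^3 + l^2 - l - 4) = 7*l^6 + 17*l^5 - 4*l^4 - 15*l^3 - 9*l^2 - 7*l + 1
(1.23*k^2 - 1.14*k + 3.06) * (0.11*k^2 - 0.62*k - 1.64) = 0.1353*k^4 - 0.888*k^3 - 0.9738*k^2 - 0.0276000000000003*k - 5.0184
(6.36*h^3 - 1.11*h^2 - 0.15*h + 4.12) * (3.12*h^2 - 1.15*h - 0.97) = 19.8432*h^5 - 10.7772*h^4 - 5.3607*h^3 + 14.1036*h^2 - 4.5925*h - 3.9964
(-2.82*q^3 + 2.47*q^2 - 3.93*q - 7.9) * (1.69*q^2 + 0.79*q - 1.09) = -4.7658*q^5 + 1.9465*q^4 - 1.6166*q^3 - 19.148*q^2 - 1.9573*q + 8.611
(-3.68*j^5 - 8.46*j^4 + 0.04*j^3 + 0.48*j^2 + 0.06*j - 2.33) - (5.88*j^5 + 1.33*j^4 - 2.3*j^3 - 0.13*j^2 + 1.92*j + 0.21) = -9.56*j^5 - 9.79*j^4 + 2.34*j^3 + 0.61*j^2 - 1.86*j - 2.54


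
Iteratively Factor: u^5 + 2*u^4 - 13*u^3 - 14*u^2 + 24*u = (u + 4)*(u^4 - 2*u^3 - 5*u^2 + 6*u) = (u + 2)*(u + 4)*(u^3 - 4*u^2 + 3*u) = (u - 3)*(u + 2)*(u + 4)*(u^2 - u) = (u - 3)*(u - 1)*(u + 2)*(u + 4)*(u)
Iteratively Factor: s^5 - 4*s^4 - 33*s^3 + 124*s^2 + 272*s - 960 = (s + 4)*(s^4 - 8*s^3 - s^2 + 128*s - 240) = (s + 4)^2*(s^3 - 12*s^2 + 47*s - 60) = (s - 3)*(s + 4)^2*(s^2 - 9*s + 20) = (s - 5)*(s - 3)*(s + 4)^2*(s - 4)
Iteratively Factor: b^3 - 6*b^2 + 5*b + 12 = (b + 1)*(b^2 - 7*b + 12) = (b - 3)*(b + 1)*(b - 4)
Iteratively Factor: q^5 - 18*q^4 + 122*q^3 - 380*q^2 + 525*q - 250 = (q - 5)*(q^4 - 13*q^3 + 57*q^2 - 95*q + 50) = (q - 5)^2*(q^3 - 8*q^2 + 17*q - 10) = (q - 5)^3*(q^2 - 3*q + 2) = (q - 5)^3*(q - 2)*(q - 1)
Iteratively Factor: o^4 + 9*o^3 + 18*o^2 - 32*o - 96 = (o + 3)*(o^3 + 6*o^2 - 32) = (o - 2)*(o + 3)*(o^2 + 8*o + 16) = (o - 2)*(o + 3)*(o + 4)*(o + 4)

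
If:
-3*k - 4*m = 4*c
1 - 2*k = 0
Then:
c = -m - 3/8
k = 1/2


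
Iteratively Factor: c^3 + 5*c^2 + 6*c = (c + 2)*(c^2 + 3*c) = c*(c + 2)*(c + 3)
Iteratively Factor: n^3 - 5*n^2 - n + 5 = (n - 5)*(n^2 - 1) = (n - 5)*(n - 1)*(n + 1)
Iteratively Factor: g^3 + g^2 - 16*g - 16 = (g + 1)*(g^2 - 16) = (g - 4)*(g + 1)*(g + 4)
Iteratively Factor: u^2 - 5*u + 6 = (u - 2)*(u - 3)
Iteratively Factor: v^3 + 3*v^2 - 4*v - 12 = (v + 3)*(v^2 - 4) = (v + 2)*(v + 3)*(v - 2)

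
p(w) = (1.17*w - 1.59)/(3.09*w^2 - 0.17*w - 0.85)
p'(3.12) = -0.01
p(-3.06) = -0.18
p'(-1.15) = -1.47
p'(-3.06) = -0.08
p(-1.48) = -0.54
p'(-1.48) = -0.62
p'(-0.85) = -5.24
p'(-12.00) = -0.00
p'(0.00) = -1.75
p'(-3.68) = -0.05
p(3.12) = 0.07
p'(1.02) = 1.04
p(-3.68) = -0.14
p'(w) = (0.17 - 6.18*w)*(1.17*w - 1.59)/(3.09*w^2 - 0.17*w - 0.85)^2 + 1.17/(3.09*w^2 - 0.17*w - 0.85)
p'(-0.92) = -3.62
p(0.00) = 1.87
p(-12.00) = -0.04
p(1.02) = -0.18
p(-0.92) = -1.39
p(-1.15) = -0.86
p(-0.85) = -1.69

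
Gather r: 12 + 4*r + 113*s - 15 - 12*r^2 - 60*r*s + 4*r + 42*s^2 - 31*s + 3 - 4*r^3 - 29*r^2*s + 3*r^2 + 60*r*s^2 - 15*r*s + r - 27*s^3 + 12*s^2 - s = -4*r^3 + r^2*(-29*s - 9) + r*(60*s^2 - 75*s + 9) - 27*s^3 + 54*s^2 + 81*s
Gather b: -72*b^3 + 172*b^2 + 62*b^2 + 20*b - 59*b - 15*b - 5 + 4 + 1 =-72*b^3 + 234*b^2 - 54*b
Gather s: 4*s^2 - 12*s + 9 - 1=4*s^2 - 12*s + 8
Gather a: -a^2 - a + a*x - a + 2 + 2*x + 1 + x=-a^2 + a*(x - 2) + 3*x + 3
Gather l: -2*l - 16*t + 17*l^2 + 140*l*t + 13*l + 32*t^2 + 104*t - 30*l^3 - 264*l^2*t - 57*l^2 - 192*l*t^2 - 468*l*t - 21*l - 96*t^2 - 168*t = -30*l^3 + l^2*(-264*t - 40) + l*(-192*t^2 - 328*t - 10) - 64*t^2 - 80*t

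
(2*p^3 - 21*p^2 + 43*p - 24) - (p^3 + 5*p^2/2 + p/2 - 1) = p^3 - 47*p^2/2 + 85*p/2 - 23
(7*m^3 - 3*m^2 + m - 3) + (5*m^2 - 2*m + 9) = 7*m^3 + 2*m^2 - m + 6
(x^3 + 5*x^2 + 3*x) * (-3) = -3*x^3 - 15*x^2 - 9*x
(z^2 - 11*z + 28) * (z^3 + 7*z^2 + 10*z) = z^5 - 4*z^4 - 39*z^3 + 86*z^2 + 280*z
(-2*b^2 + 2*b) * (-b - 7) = 2*b^3 + 12*b^2 - 14*b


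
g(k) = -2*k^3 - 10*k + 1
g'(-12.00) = -874.00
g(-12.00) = 3577.00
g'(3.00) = -64.00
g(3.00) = -83.00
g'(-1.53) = -24.05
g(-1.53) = 23.46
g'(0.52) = -11.62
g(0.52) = -4.48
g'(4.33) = -122.49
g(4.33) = -204.67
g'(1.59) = -25.17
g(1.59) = -22.94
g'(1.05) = -16.62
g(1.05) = -11.82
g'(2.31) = -42.02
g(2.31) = -46.75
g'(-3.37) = -78.14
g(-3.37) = 111.25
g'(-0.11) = -10.07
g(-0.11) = 2.10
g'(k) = -6*k^2 - 10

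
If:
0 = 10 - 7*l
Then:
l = 10/7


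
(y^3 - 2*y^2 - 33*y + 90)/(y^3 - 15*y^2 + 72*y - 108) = (y^2 + y - 30)/(y^2 - 12*y + 36)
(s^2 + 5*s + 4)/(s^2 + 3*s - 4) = (s + 1)/(s - 1)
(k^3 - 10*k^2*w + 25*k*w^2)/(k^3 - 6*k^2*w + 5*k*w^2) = (-k + 5*w)/(-k + w)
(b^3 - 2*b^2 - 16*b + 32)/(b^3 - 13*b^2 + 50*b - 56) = (b + 4)/(b - 7)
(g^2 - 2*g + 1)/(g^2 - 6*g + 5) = (g - 1)/(g - 5)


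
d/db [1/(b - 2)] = -1/(b - 2)^2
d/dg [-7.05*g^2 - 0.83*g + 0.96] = -14.1*g - 0.83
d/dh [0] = 0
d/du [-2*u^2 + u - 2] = 1 - 4*u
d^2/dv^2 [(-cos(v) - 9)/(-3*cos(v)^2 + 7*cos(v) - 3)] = 6*(27*(1 - cos(2*v))^2*cos(v) + 115*(1 - cos(2*v))^2 + 1203*cos(v) + 228*cos(2*v) - 189*cos(3*v) - 6*cos(5*v) - 1248)/(14*cos(v) - 3*cos(2*v) - 9)^3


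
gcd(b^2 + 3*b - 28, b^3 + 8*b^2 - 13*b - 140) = b^2 + 3*b - 28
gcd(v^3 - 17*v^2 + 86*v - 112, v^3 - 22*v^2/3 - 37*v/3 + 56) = v - 8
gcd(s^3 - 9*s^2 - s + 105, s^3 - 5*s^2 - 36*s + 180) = s - 5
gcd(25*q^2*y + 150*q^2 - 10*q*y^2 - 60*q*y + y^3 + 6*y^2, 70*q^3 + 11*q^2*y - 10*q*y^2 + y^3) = -5*q + y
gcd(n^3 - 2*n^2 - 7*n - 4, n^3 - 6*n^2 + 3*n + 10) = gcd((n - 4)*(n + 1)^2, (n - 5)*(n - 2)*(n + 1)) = n + 1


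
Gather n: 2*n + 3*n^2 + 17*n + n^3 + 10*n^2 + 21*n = n^3 + 13*n^2 + 40*n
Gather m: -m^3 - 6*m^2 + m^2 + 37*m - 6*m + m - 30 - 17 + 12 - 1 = -m^3 - 5*m^2 + 32*m - 36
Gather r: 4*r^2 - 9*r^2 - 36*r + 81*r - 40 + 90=-5*r^2 + 45*r + 50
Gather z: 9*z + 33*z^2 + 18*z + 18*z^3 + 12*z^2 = 18*z^3 + 45*z^2 + 27*z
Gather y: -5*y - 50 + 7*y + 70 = 2*y + 20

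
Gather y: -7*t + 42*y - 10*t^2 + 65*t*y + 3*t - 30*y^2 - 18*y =-10*t^2 - 4*t - 30*y^2 + y*(65*t + 24)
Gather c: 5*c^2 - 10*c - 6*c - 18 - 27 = 5*c^2 - 16*c - 45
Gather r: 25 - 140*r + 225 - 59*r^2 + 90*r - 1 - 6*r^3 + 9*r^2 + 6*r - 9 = -6*r^3 - 50*r^2 - 44*r + 240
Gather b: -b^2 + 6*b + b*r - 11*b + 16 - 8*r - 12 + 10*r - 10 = -b^2 + b*(r - 5) + 2*r - 6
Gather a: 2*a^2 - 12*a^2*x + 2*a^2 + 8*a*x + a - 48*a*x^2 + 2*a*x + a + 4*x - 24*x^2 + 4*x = a^2*(4 - 12*x) + a*(-48*x^2 + 10*x + 2) - 24*x^2 + 8*x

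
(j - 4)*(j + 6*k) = j^2 + 6*j*k - 4*j - 24*k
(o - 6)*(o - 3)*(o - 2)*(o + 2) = o^4 - 9*o^3 + 14*o^2 + 36*o - 72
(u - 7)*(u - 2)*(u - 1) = u^3 - 10*u^2 + 23*u - 14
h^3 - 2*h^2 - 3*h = h*(h - 3)*(h + 1)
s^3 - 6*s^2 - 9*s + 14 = (s - 7)*(s - 1)*(s + 2)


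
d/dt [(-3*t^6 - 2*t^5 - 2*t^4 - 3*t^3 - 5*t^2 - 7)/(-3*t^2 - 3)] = t*(12*t^6 + 6*t^5 + 22*t^4 + 13*t^3 + 8*t^2 + 9*t - 4)/(3*(t^4 + 2*t^2 + 1))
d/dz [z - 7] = 1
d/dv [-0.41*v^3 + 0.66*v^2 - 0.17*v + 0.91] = -1.23*v^2 + 1.32*v - 0.17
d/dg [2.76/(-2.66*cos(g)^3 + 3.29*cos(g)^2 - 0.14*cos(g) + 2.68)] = (-22.0248*cos(g)^2 + 18.1608*cos(g) - 0.3864)*sin(g)/(2.66*cos(g)^3 - 3.29*cos(g)^2 + 0.14*cos(g) - 2.68)^2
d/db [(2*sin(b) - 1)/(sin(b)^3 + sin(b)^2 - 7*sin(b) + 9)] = 4*(2*sin(4*b) + 45*cos(b) - cos(3*b))/(-25*sin(b) - sin(3*b) - 2*cos(2*b) + 38)^2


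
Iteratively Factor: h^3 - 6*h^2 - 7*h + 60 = (h + 3)*(h^2 - 9*h + 20) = (h - 4)*(h + 3)*(h - 5)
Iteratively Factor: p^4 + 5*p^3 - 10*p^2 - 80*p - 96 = (p - 4)*(p^3 + 9*p^2 + 26*p + 24) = (p - 4)*(p + 2)*(p^2 + 7*p + 12) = (p - 4)*(p + 2)*(p + 4)*(p + 3)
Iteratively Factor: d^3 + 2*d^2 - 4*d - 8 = (d - 2)*(d^2 + 4*d + 4) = (d - 2)*(d + 2)*(d + 2)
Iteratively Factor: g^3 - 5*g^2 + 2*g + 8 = (g + 1)*(g^2 - 6*g + 8) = (g - 4)*(g + 1)*(g - 2)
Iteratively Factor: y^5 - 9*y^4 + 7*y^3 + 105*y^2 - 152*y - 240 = (y + 3)*(y^4 - 12*y^3 + 43*y^2 - 24*y - 80) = (y - 4)*(y + 3)*(y^3 - 8*y^2 + 11*y + 20) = (y - 4)*(y + 1)*(y + 3)*(y^2 - 9*y + 20) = (y - 4)^2*(y + 1)*(y + 3)*(y - 5)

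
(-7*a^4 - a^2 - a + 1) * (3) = -21*a^4 - 3*a^2 - 3*a + 3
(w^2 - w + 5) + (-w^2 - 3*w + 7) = 12 - 4*w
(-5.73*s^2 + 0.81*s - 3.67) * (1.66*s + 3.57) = -9.5118*s^3 - 19.1115*s^2 - 3.2005*s - 13.1019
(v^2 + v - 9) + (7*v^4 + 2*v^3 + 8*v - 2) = 7*v^4 + 2*v^3 + v^2 + 9*v - 11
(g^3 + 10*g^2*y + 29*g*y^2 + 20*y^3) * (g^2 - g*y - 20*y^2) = g^5 + 9*g^4*y - g^3*y^2 - 209*g^2*y^3 - 600*g*y^4 - 400*y^5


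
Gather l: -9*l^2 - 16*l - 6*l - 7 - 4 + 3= -9*l^2 - 22*l - 8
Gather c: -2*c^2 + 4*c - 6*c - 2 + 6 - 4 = -2*c^2 - 2*c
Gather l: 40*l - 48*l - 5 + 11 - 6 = -8*l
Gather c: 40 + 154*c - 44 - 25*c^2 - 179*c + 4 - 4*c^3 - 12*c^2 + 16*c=-4*c^3 - 37*c^2 - 9*c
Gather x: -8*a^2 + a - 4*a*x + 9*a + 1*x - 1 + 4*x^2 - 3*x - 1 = -8*a^2 + 10*a + 4*x^2 + x*(-4*a - 2) - 2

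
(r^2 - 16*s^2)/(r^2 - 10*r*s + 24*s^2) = (r + 4*s)/(r - 6*s)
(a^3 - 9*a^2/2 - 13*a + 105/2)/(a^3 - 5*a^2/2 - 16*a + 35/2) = (a - 3)/(a - 1)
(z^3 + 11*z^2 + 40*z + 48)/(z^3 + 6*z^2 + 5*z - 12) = (z + 4)/(z - 1)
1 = 1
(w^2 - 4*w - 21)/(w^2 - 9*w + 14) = (w + 3)/(w - 2)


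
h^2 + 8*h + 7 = (h + 1)*(h + 7)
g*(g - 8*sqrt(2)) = g^2 - 8*sqrt(2)*g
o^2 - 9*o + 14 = (o - 7)*(o - 2)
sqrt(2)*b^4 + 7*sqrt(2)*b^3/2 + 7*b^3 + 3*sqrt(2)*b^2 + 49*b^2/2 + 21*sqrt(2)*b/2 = b*(b + 7/2)*(b + 3*sqrt(2))*(sqrt(2)*b + 1)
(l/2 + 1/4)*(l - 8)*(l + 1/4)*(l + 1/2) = l^4/2 - 27*l^3/8 - 19*l^2/4 - 63*l/32 - 1/4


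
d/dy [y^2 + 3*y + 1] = 2*y + 3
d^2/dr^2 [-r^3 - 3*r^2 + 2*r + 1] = -6*r - 6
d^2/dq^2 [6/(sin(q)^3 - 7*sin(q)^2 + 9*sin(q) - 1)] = 6*(-9*sin(q)^6 + 77*sin(q)^5 - 202*sin(q)^4 + 68*sin(q)^3 + 295*sin(q)^2 - 381*sin(q) + 148)/(sin(q)^3 - 7*sin(q)^2 + 9*sin(q) - 1)^3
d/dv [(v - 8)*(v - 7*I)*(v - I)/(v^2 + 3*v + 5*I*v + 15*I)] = (v^4 + v^3*(6 + 10*I) + v^2*(23 - 83*I) + v*(128 - 240*I) - 1128 - 385*I)/(v^4 + v^3*(6 + 10*I) + v^2*(-16 + 60*I) + v*(-150 + 90*I) - 225)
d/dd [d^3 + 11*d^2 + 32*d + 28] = 3*d^2 + 22*d + 32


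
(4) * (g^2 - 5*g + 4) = 4*g^2 - 20*g + 16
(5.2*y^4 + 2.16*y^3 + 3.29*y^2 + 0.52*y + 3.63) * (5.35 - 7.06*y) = -36.712*y^5 + 12.5704*y^4 - 11.6714*y^3 + 13.9303*y^2 - 22.8458*y + 19.4205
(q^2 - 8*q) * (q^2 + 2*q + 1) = q^4 - 6*q^3 - 15*q^2 - 8*q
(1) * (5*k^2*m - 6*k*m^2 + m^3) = 5*k^2*m - 6*k*m^2 + m^3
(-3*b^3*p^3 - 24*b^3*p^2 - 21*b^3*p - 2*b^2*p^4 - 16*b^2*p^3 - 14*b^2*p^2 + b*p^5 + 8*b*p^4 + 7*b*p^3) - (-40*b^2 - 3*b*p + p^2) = -3*b^3*p^3 - 24*b^3*p^2 - 21*b^3*p - 2*b^2*p^4 - 16*b^2*p^3 - 14*b^2*p^2 + 40*b^2 + b*p^5 + 8*b*p^4 + 7*b*p^3 + 3*b*p - p^2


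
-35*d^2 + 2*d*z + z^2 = (-5*d + z)*(7*d + z)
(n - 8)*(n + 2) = n^2 - 6*n - 16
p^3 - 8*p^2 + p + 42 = (p - 7)*(p - 3)*(p + 2)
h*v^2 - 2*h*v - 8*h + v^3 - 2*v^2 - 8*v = (h + v)*(v - 4)*(v + 2)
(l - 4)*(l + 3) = l^2 - l - 12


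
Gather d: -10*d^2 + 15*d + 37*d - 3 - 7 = -10*d^2 + 52*d - 10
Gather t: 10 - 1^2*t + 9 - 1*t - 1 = 18 - 2*t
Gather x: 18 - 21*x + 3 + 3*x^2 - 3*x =3*x^2 - 24*x + 21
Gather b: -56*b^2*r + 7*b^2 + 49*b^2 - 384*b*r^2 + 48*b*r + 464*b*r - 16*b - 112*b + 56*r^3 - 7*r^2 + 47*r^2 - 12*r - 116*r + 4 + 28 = b^2*(56 - 56*r) + b*(-384*r^2 + 512*r - 128) + 56*r^3 + 40*r^2 - 128*r + 32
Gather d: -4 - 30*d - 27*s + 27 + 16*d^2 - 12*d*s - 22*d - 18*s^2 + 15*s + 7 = 16*d^2 + d*(-12*s - 52) - 18*s^2 - 12*s + 30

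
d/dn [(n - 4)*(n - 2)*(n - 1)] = 3*n^2 - 14*n + 14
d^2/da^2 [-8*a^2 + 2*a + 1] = -16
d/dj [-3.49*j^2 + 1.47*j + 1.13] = 1.47 - 6.98*j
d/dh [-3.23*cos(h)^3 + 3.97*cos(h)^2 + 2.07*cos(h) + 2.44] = (9.69*cos(h)^2 - 7.94*cos(h) - 2.07)*sin(h)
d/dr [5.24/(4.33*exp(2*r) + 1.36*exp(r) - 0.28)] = (-45.3784*exp(r) - 7.1264)*exp(r)/(4.33*exp(2*r) + 1.36*exp(r) - 0.28)^2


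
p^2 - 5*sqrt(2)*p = p*(p - 5*sqrt(2))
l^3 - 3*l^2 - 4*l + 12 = (l - 3)*(l - 2)*(l + 2)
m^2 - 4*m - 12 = (m - 6)*(m + 2)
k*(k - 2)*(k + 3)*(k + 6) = k^4 + 7*k^3 - 36*k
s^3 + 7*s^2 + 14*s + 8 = (s + 1)*(s + 2)*(s + 4)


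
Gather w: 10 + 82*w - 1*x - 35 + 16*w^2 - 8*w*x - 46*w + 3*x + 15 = 16*w^2 + w*(36 - 8*x) + 2*x - 10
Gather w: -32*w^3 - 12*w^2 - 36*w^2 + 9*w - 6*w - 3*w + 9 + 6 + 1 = -32*w^3 - 48*w^2 + 16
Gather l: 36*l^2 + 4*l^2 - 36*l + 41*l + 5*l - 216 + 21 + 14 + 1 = 40*l^2 + 10*l - 180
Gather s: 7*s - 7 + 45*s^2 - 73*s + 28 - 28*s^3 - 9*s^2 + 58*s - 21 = -28*s^3 + 36*s^2 - 8*s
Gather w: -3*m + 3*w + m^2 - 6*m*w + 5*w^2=m^2 - 3*m + 5*w^2 + w*(3 - 6*m)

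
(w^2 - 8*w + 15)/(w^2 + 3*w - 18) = (w - 5)/(w + 6)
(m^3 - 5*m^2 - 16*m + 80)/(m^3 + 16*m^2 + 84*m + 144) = (m^2 - 9*m + 20)/(m^2 + 12*m + 36)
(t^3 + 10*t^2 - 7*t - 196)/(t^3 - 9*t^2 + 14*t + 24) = (t^2 + 14*t + 49)/(t^2 - 5*t - 6)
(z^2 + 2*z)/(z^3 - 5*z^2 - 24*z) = (z + 2)/(z^2 - 5*z - 24)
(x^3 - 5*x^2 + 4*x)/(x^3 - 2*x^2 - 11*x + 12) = x/(x + 3)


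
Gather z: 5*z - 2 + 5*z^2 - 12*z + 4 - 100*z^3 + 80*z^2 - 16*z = -100*z^3 + 85*z^2 - 23*z + 2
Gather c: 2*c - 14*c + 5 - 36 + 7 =-12*c - 24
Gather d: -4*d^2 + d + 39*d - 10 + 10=-4*d^2 + 40*d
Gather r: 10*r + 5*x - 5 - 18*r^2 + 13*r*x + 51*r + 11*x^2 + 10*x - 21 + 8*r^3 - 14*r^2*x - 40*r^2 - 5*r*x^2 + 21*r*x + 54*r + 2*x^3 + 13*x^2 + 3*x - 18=8*r^3 + r^2*(-14*x - 58) + r*(-5*x^2 + 34*x + 115) + 2*x^3 + 24*x^2 + 18*x - 44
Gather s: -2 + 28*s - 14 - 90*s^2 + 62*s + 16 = -90*s^2 + 90*s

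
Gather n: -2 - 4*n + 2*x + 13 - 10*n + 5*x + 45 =-14*n + 7*x + 56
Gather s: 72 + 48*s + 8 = 48*s + 80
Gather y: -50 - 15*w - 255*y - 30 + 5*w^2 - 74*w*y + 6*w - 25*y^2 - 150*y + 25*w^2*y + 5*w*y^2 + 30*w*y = 5*w^2 - 9*w + y^2*(5*w - 25) + y*(25*w^2 - 44*w - 405) - 80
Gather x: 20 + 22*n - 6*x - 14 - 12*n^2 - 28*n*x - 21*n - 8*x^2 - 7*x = -12*n^2 + n - 8*x^2 + x*(-28*n - 13) + 6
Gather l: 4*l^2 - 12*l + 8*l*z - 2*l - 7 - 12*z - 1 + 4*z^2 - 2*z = 4*l^2 + l*(8*z - 14) + 4*z^2 - 14*z - 8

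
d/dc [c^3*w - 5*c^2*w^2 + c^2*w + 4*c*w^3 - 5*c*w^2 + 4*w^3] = w*(3*c^2 - 10*c*w + 2*c + 4*w^2 - 5*w)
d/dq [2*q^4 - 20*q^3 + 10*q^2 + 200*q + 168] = 8*q^3 - 60*q^2 + 20*q + 200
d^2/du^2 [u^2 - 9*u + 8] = 2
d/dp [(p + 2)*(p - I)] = 2*p + 2 - I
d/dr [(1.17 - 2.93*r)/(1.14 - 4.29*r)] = (7.203339*r - 1.914174)/(4.29*r - 1.14)^3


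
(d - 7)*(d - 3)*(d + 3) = d^3 - 7*d^2 - 9*d + 63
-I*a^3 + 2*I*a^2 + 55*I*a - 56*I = (a - 8)*(a + 7)*(-I*a + I)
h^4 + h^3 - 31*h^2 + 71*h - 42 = (h - 3)*(h - 2)*(h - 1)*(h + 7)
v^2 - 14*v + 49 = (v - 7)^2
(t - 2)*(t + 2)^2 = t^3 + 2*t^2 - 4*t - 8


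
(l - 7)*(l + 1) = l^2 - 6*l - 7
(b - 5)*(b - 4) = b^2 - 9*b + 20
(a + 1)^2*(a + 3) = a^3 + 5*a^2 + 7*a + 3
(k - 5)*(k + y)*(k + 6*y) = k^3 + 7*k^2*y - 5*k^2 + 6*k*y^2 - 35*k*y - 30*y^2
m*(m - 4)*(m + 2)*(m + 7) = m^4 + 5*m^3 - 22*m^2 - 56*m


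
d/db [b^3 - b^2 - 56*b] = 3*b^2 - 2*b - 56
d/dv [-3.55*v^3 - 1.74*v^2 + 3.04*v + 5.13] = -10.65*v^2 - 3.48*v + 3.04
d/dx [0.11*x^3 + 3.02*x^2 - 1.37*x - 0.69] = 0.33*x^2 + 6.04*x - 1.37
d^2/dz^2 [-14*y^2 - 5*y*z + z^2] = 2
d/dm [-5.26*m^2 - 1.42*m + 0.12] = -10.52*m - 1.42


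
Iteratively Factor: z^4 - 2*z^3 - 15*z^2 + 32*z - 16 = (z + 4)*(z^3 - 6*z^2 + 9*z - 4) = (z - 4)*(z + 4)*(z^2 - 2*z + 1) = (z - 4)*(z - 1)*(z + 4)*(z - 1)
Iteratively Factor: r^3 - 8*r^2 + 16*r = (r - 4)*(r^2 - 4*r) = (r - 4)^2*(r)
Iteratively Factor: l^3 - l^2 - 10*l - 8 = (l + 1)*(l^2 - 2*l - 8) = (l - 4)*(l + 1)*(l + 2)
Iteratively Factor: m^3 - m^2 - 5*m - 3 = (m - 3)*(m^2 + 2*m + 1) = (m - 3)*(m + 1)*(m + 1)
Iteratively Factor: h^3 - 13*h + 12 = (h + 4)*(h^2 - 4*h + 3) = (h - 3)*(h + 4)*(h - 1)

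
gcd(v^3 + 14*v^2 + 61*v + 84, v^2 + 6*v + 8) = v + 4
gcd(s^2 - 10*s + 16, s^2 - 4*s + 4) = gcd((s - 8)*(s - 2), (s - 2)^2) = s - 2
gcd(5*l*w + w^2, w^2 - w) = w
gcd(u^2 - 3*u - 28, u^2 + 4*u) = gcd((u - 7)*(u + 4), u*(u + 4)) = u + 4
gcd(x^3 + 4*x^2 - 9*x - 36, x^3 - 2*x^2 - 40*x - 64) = x + 4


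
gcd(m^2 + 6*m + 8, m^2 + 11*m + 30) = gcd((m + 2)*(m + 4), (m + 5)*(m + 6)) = 1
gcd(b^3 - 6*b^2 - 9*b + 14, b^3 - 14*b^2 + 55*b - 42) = b^2 - 8*b + 7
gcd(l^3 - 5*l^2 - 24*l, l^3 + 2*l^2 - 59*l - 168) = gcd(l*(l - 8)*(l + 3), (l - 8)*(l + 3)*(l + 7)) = l^2 - 5*l - 24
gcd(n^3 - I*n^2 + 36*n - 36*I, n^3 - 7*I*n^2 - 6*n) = n^2 - 7*I*n - 6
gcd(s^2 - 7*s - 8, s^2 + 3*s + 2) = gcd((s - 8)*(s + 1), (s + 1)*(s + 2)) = s + 1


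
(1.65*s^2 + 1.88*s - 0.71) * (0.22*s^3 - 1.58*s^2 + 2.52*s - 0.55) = 0.363*s^5 - 2.1934*s^4 + 1.0314*s^3 + 4.9519*s^2 - 2.8232*s + 0.3905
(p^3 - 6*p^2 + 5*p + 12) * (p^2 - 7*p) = p^5 - 13*p^4 + 47*p^3 - 23*p^2 - 84*p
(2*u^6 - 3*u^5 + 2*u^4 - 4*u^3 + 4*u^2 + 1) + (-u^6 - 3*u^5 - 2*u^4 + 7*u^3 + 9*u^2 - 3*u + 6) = u^6 - 6*u^5 + 3*u^3 + 13*u^2 - 3*u + 7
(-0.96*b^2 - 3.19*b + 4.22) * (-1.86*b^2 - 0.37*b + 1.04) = 1.7856*b^4 + 6.2886*b^3 - 7.6673*b^2 - 4.879*b + 4.3888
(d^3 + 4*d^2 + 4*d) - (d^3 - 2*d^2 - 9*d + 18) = 6*d^2 + 13*d - 18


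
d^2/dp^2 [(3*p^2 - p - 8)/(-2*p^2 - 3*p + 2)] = 4*(11*p^3 + 30*p^2 + 78*p + 49)/(8*p^6 + 36*p^5 + 30*p^4 - 45*p^3 - 30*p^2 + 36*p - 8)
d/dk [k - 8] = 1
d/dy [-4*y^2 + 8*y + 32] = 8 - 8*y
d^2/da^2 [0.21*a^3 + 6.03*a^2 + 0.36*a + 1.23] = 1.26*a + 12.06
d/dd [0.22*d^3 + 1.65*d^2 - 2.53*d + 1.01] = 0.66*d^2 + 3.3*d - 2.53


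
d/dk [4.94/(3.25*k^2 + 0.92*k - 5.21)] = (-32.11*k - 4.5448)/(3.25*k^2 + 0.92*k - 5.21)^2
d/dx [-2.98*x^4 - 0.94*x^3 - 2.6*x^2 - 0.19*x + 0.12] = -11.92*x^3 - 2.82*x^2 - 5.2*x - 0.19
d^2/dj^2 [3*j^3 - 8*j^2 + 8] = 18*j - 16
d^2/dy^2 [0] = 0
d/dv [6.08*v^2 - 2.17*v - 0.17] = 12.16*v - 2.17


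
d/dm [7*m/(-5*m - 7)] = -49/(5*m + 7)^2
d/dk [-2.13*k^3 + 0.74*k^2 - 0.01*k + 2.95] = -6.39*k^2 + 1.48*k - 0.01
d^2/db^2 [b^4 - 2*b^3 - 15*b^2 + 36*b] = 12*b^2 - 12*b - 30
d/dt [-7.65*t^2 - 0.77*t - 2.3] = -15.3*t - 0.77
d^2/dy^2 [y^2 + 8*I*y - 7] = 2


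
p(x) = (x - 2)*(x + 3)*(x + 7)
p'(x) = (x - 2)*(x + 3) + (x - 2)*(x + 7) + (x + 3)*(x + 7)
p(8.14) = 1035.57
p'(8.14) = 330.02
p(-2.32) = -13.75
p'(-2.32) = -19.97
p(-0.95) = -36.59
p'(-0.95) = -11.49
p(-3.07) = 1.39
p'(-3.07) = -19.85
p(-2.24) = -15.34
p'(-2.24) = -19.79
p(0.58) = -38.53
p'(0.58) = 11.29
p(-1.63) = -26.71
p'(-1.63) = -17.11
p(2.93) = 54.76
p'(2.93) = 73.63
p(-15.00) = -1632.00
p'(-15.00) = 436.00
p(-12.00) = -630.00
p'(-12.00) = 241.00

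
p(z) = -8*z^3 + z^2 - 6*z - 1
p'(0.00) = -6.00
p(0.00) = -1.00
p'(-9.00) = -1968.00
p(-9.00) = 5966.00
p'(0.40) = -9.04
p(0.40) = -3.75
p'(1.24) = -40.42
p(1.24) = -22.16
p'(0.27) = -7.21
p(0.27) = -2.70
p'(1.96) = -94.28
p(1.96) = -69.15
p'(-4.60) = -523.04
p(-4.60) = 826.45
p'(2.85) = -195.24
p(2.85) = -195.17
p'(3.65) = -318.44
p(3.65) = -398.59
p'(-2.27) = -134.21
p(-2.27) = 111.35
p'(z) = -24*z^2 + 2*z - 6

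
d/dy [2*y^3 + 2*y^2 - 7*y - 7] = 6*y^2 + 4*y - 7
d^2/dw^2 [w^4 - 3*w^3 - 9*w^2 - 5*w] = 12*w^2 - 18*w - 18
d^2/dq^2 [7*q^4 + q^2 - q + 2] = 84*q^2 + 2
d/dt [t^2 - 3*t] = 2*t - 3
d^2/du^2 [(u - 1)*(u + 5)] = 2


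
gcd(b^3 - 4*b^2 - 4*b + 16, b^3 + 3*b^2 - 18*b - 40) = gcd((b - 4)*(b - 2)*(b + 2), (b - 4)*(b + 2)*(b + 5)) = b^2 - 2*b - 8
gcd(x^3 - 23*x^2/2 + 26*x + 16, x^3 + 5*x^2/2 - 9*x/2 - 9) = 1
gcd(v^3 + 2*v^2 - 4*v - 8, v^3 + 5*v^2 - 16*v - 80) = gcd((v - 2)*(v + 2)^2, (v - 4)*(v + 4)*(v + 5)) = 1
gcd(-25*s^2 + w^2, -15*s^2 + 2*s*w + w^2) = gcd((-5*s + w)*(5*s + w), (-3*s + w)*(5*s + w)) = 5*s + w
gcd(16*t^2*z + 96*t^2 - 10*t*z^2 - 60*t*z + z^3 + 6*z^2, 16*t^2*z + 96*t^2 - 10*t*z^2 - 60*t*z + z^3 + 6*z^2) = 16*t^2*z + 96*t^2 - 10*t*z^2 - 60*t*z + z^3 + 6*z^2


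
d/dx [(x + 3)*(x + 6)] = 2*x + 9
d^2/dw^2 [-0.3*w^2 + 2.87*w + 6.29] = -0.600000000000000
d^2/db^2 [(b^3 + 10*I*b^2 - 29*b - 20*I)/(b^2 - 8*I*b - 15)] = 4*(-79*b^3 + 375*I*b^2 - 555*b + 3355*I)/(b^6 - 24*I*b^5 - 237*b^4 + 1232*I*b^3 + 3555*b^2 - 5400*I*b - 3375)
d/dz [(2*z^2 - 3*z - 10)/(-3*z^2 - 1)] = (-9*z^2 - 64*z + 3)/(9*z^4 + 6*z^2 + 1)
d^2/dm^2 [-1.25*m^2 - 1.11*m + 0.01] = -2.50000000000000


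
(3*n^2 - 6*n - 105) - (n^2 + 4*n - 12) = 2*n^2 - 10*n - 93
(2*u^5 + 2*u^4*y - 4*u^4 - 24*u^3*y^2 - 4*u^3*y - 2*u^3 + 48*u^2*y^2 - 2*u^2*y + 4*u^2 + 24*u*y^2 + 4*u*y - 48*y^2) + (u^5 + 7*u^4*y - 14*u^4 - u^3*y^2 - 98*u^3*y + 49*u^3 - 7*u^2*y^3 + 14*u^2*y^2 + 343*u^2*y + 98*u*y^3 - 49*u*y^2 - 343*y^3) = 3*u^5 + 9*u^4*y - 18*u^4 - 25*u^3*y^2 - 102*u^3*y + 47*u^3 - 7*u^2*y^3 + 62*u^2*y^2 + 341*u^2*y + 4*u^2 + 98*u*y^3 - 25*u*y^2 + 4*u*y - 343*y^3 - 48*y^2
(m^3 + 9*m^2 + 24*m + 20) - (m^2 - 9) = m^3 + 8*m^2 + 24*m + 29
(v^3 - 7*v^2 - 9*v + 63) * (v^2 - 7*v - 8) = v^5 - 14*v^4 + 32*v^3 + 182*v^2 - 369*v - 504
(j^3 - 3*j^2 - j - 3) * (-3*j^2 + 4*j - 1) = -3*j^5 + 13*j^4 - 10*j^3 + 8*j^2 - 11*j + 3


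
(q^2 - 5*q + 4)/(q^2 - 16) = (q - 1)/(q + 4)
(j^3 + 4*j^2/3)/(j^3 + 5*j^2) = (j + 4/3)/(j + 5)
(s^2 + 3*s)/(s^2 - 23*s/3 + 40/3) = 3*s*(s + 3)/(3*s^2 - 23*s + 40)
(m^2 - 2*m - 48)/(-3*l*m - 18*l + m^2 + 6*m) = (8 - m)/(3*l - m)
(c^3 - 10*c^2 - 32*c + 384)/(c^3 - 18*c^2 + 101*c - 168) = (c^2 - 2*c - 48)/(c^2 - 10*c + 21)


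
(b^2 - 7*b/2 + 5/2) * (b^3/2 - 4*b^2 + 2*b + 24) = b^5/2 - 23*b^4/4 + 69*b^3/4 + 7*b^2 - 79*b + 60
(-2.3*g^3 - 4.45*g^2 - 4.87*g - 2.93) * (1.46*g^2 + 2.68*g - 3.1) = -3.358*g^5 - 12.661*g^4 - 11.9062*g^3 - 3.5344*g^2 + 7.2446*g + 9.083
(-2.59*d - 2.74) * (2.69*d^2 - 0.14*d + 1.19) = -6.9671*d^3 - 7.008*d^2 - 2.6985*d - 3.2606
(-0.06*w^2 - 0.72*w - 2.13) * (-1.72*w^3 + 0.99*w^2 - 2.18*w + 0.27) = 0.1032*w^5 + 1.179*w^4 + 3.0816*w^3 - 0.5553*w^2 + 4.449*w - 0.5751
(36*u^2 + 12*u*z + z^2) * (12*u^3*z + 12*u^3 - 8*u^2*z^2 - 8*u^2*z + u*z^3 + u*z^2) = 432*u^5*z + 432*u^5 - 144*u^4*z^2 - 144*u^4*z - 48*u^3*z^3 - 48*u^3*z^2 + 4*u^2*z^4 + 4*u^2*z^3 + u*z^5 + u*z^4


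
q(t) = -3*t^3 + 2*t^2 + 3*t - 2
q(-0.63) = -2.35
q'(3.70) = -105.41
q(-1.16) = 1.89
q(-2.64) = 59.22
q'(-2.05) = -43.02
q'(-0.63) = -3.09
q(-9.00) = 2320.00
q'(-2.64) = -70.29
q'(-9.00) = -762.00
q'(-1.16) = -13.75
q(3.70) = -115.48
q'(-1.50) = -23.25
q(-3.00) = 88.00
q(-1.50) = 8.12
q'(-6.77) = -436.58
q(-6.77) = 1000.22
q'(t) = -9*t^2 + 4*t + 3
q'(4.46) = -158.18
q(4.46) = -214.99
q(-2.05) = 26.10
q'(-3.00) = -90.00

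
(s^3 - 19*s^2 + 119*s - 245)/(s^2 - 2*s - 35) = (s^2 - 12*s + 35)/(s + 5)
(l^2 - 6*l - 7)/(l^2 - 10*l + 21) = (l + 1)/(l - 3)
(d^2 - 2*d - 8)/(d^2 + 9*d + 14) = (d - 4)/(d + 7)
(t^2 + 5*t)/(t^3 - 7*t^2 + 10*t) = (t + 5)/(t^2 - 7*t + 10)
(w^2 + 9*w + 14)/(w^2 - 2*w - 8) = (w + 7)/(w - 4)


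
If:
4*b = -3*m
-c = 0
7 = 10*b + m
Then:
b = 21/26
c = 0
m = -14/13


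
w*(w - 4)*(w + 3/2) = w^3 - 5*w^2/2 - 6*w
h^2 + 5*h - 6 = (h - 1)*(h + 6)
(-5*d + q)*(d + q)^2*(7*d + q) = -35*d^4 - 68*d^3*q - 30*d^2*q^2 + 4*d*q^3 + q^4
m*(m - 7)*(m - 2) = m^3 - 9*m^2 + 14*m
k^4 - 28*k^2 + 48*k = k*(k - 4)*(k - 2)*(k + 6)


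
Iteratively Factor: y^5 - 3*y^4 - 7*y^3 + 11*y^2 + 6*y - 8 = (y - 1)*(y^4 - 2*y^3 - 9*y^2 + 2*y + 8) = (y - 1)^2*(y^3 - y^2 - 10*y - 8) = (y - 1)^2*(y + 1)*(y^2 - 2*y - 8) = (y - 4)*(y - 1)^2*(y + 1)*(y + 2)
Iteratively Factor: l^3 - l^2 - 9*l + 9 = (l - 1)*(l^2 - 9) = (l - 3)*(l - 1)*(l + 3)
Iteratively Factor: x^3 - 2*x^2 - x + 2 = (x - 1)*(x^2 - x - 2) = (x - 2)*(x - 1)*(x + 1)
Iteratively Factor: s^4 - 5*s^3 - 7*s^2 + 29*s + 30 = (s - 5)*(s^3 - 7*s - 6) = (s - 5)*(s - 3)*(s^2 + 3*s + 2) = (s - 5)*(s - 3)*(s + 2)*(s + 1)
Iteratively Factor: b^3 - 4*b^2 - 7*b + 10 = (b + 2)*(b^2 - 6*b + 5) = (b - 5)*(b + 2)*(b - 1)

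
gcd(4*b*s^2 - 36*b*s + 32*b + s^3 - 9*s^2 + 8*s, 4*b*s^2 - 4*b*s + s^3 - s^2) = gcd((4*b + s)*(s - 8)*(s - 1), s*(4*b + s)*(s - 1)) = 4*b*s - 4*b + s^2 - s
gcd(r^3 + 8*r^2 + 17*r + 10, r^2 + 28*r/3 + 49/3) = 1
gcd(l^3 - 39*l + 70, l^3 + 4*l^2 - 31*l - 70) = l^2 + 2*l - 35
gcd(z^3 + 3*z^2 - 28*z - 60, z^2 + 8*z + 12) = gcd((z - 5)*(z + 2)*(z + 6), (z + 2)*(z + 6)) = z^2 + 8*z + 12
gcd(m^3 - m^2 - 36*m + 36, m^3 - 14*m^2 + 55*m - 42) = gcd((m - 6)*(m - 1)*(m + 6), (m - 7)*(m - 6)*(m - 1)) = m^2 - 7*m + 6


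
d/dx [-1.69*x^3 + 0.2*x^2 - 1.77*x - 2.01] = -5.07*x^2 + 0.4*x - 1.77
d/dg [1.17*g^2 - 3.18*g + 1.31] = 2.34*g - 3.18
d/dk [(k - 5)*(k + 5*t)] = 2*k + 5*t - 5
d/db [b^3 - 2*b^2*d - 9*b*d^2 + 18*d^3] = 3*b^2 - 4*b*d - 9*d^2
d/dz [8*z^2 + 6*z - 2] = 16*z + 6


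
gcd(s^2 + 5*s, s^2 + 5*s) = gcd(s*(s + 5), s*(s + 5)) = s^2 + 5*s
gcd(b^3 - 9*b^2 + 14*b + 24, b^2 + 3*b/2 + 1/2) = b + 1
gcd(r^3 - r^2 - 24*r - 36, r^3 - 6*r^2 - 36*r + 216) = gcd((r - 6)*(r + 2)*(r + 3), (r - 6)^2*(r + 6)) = r - 6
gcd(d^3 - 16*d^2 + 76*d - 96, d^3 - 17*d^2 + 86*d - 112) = d^2 - 10*d + 16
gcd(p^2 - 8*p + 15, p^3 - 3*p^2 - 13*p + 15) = p - 5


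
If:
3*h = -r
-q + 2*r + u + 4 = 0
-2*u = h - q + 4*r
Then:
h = u/5 - 4/5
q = 44/5 - u/5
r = 12/5 - 3*u/5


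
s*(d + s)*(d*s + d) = d^2*s^2 + d^2*s + d*s^3 + d*s^2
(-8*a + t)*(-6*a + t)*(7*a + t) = 336*a^3 - 50*a^2*t - 7*a*t^2 + t^3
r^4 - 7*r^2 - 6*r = r*(r - 3)*(r + 1)*(r + 2)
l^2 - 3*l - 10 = (l - 5)*(l + 2)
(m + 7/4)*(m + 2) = m^2 + 15*m/4 + 7/2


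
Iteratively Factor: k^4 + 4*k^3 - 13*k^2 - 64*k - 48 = (k + 1)*(k^3 + 3*k^2 - 16*k - 48) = (k + 1)*(k + 3)*(k^2 - 16) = (k - 4)*(k + 1)*(k + 3)*(k + 4)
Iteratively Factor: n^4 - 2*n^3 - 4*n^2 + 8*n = (n - 2)*(n^3 - 4*n) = n*(n - 2)*(n^2 - 4) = n*(n - 2)^2*(n + 2)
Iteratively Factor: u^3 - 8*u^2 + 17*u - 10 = (u - 2)*(u^2 - 6*u + 5) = (u - 2)*(u - 1)*(u - 5)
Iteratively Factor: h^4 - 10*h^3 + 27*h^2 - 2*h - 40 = (h - 4)*(h^3 - 6*h^2 + 3*h + 10) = (h - 4)*(h + 1)*(h^2 - 7*h + 10) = (h - 5)*(h - 4)*(h + 1)*(h - 2)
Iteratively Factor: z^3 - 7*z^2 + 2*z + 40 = (z + 2)*(z^2 - 9*z + 20) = (z - 4)*(z + 2)*(z - 5)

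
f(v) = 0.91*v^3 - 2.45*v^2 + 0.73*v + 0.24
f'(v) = 2.73*v^2 - 4.9*v + 0.73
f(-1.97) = -17.66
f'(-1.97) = 20.98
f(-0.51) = -0.89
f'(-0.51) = 3.94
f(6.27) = 132.81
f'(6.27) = 77.33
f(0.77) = -0.24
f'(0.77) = -1.42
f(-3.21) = -57.45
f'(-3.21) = 44.59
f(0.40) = 0.20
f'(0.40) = -0.79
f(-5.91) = -277.49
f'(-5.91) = 125.04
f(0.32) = 0.25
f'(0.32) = -0.56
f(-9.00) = -868.17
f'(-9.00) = 265.96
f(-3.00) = -48.57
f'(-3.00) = 40.00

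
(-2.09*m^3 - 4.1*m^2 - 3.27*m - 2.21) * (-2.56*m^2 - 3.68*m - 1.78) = 5.3504*m^5 + 18.1872*m^4 + 27.1794*m^3 + 24.9892*m^2 + 13.9534*m + 3.9338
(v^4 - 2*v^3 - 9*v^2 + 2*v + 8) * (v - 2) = v^5 - 4*v^4 - 5*v^3 + 20*v^2 + 4*v - 16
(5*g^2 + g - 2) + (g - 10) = 5*g^2 + 2*g - 12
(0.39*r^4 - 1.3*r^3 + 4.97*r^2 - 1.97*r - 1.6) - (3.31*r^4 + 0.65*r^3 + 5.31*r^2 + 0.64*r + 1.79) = -2.92*r^4 - 1.95*r^3 - 0.34*r^2 - 2.61*r - 3.39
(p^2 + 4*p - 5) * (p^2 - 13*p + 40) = p^4 - 9*p^3 - 17*p^2 + 225*p - 200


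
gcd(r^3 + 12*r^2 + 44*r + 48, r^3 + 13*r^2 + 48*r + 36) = r + 6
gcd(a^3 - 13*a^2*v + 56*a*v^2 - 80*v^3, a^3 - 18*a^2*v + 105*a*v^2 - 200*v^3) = -a + 5*v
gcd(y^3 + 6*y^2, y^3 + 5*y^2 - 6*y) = y^2 + 6*y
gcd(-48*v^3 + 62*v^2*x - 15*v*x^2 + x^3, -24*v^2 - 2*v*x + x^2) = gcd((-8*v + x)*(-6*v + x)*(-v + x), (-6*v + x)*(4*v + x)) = -6*v + x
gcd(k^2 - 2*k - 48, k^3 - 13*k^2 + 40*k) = k - 8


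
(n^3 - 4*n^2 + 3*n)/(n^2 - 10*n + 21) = n*(n - 1)/(n - 7)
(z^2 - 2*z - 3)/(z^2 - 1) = (z - 3)/(z - 1)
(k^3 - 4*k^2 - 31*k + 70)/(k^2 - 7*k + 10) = (k^2 - 2*k - 35)/(k - 5)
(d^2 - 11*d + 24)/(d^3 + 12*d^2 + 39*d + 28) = (d^2 - 11*d + 24)/(d^3 + 12*d^2 + 39*d + 28)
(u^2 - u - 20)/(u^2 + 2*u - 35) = (u + 4)/(u + 7)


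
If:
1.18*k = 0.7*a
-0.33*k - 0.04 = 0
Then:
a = -0.20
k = -0.12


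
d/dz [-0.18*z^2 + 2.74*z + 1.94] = 2.74 - 0.36*z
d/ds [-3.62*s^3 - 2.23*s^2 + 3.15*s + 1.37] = -10.86*s^2 - 4.46*s + 3.15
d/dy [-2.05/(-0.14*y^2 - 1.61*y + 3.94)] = (-0.574*y - 3.3005)/(0.14*y^2 + 1.61*y - 3.94)^2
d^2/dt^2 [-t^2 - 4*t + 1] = -2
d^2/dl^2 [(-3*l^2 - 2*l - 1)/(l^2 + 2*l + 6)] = 2*(4*l^3 + 51*l^2 + 30*l - 82)/(l^6 + 6*l^5 + 30*l^4 + 80*l^3 + 180*l^2 + 216*l + 216)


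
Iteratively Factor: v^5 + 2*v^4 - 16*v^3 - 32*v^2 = (v + 2)*(v^4 - 16*v^2) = (v + 2)*(v + 4)*(v^3 - 4*v^2) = (v - 4)*(v + 2)*(v + 4)*(v^2) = v*(v - 4)*(v + 2)*(v + 4)*(v)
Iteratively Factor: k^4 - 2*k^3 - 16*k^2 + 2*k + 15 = (k + 3)*(k^3 - 5*k^2 - k + 5) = (k + 1)*(k + 3)*(k^2 - 6*k + 5) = (k - 1)*(k + 1)*(k + 3)*(k - 5)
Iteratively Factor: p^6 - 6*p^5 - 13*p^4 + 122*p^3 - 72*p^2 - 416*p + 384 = (p - 4)*(p^5 - 2*p^4 - 21*p^3 + 38*p^2 + 80*p - 96) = (p - 4)*(p - 3)*(p^4 + p^3 - 18*p^2 - 16*p + 32) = (p - 4)*(p - 3)*(p - 1)*(p^3 + 2*p^2 - 16*p - 32) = (p - 4)^2*(p - 3)*(p - 1)*(p^2 + 6*p + 8) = (p - 4)^2*(p - 3)*(p - 1)*(p + 2)*(p + 4)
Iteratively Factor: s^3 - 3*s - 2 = (s + 1)*(s^2 - s - 2) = (s + 1)^2*(s - 2)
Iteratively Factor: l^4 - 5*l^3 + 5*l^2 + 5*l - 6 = (l - 1)*(l^3 - 4*l^2 + l + 6) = (l - 3)*(l - 1)*(l^2 - l - 2) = (l - 3)*(l - 2)*(l - 1)*(l + 1)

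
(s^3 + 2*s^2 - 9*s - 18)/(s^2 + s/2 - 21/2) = 2*(s^2 + 5*s + 6)/(2*s + 7)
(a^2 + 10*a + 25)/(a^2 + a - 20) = (a + 5)/(a - 4)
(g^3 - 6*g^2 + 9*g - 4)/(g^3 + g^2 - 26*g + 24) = (g - 1)/(g + 6)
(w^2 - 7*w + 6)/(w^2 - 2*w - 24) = (w - 1)/(w + 4)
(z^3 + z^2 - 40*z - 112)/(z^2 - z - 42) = (z^2 + 8*z + 16)/(z + 6)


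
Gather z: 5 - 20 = -15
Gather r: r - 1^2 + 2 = r + 1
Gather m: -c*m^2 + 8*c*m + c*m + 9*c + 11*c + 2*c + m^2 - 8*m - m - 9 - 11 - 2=22*c + m^2*(1 - c) + m*(9*c - 9) - 22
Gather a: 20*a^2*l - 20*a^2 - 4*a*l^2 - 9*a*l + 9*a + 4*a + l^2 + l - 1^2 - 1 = a^2*(20*l - 20) + a*(-4*l^2 - 9*l + 13) + l^2 + l - 2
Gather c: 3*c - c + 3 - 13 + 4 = 2*c - 6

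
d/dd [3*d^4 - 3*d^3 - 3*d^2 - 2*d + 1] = 12*d^3 - 9*d^2 - 6*d - 2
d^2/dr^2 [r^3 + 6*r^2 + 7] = 6*r + 12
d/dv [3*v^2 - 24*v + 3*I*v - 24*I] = 6*v - 24 + 3*I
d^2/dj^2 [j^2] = 2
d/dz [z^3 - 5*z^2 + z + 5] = 3*z^2 - 10*z + 1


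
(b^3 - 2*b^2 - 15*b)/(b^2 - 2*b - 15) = b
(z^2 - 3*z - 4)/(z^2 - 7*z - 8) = (z - 4)/(z - 8)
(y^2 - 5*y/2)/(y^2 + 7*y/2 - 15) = y/(y + 6)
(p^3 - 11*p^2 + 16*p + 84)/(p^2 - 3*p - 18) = (p^2 - 5*p - 14)/(p + 3)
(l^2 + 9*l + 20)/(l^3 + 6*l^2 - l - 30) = (l + 4)/(l^2 + l - 6)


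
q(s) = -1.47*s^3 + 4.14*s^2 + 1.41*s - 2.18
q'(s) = -4.41*s^2 + 8.28*s + 1.41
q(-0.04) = -2.23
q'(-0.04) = 1.07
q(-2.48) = 42.21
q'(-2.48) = -46.25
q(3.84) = -18.95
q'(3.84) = -31.82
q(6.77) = -259.01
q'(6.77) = -144.66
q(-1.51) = 10.19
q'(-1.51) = -21.15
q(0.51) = -0.58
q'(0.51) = 4.49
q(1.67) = 4.87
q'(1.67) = 2.94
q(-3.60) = 114.98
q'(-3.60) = -85.55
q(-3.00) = 70.54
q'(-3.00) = -63.12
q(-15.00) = 5869.42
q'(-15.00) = -1115.04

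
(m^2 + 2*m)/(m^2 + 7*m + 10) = m/(m + 5)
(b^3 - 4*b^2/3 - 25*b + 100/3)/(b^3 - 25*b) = (b - 4/3)/b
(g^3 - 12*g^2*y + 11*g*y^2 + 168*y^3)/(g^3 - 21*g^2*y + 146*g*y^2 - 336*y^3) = (-g - 3*y)/(-g + 6*y)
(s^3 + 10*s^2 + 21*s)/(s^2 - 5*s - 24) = s*(s + 7)/(s - 8)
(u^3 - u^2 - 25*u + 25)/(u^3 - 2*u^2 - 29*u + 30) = (u - 5)/(u - 6)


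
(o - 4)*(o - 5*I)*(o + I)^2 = o^4 - 4*o^3 - 3*I*o^3 + 9*o^2 + 12*I*o^2 - 36*o + 5*I*o - 20*I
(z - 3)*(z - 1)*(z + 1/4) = z^3 - 15*z^2/4 + 2*z + 3/4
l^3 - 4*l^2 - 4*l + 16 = (l - 4)*(l - 2)*(l + 2)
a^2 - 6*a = a*(a - 6)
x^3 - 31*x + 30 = (x - 5)*(x - 1)*(x + 6)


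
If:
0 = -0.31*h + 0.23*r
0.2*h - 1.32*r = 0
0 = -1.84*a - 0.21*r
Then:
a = 0.00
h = 0.00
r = 0.00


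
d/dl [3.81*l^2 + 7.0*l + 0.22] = 7.62*l + 7.0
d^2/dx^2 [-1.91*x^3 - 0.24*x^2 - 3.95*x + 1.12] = -11.46*x - 0.48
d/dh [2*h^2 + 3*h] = 4*h + 3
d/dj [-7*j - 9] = -7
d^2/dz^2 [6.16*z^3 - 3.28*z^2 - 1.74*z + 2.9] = 36.96*z - 6.56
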